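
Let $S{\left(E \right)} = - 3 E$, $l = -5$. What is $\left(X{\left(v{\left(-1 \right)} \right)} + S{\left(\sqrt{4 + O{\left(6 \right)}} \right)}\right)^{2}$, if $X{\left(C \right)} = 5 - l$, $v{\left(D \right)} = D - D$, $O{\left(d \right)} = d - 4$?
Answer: $154 - 60 \sqrt{6} \approx 7.0306$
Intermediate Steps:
$O{\left(d \right)} = -4 + d$ ($O{\left(d \right)} = d - 4 = -4 + d$)
$v{\left(D \right)} = 0$
$X{\left(C \right)} = 10$ ($X{\left(C \right)} = 5 - -5 = 5 + 5 = 10$)
$\left(X{\left(v{\left(-1 \right)} \right)} + S{\left(\sqrt{4 + O{\left(6 \right)}} \right)}\right)^{2} = \left(10 - 3 \sqrt{4 + \left(-4 + 6\right)}\right)^{2} = \left(10 - 3 \sqrt{4 + 2}\right)^{2} = \left(10 - 3 \sqrt{6}\right)^{2}$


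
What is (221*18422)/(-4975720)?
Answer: -2035631/2487860 ≈ -0.81823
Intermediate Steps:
(221*18422)/(-4975720) = 4071262*(-1/4975720) = -2035631/2487860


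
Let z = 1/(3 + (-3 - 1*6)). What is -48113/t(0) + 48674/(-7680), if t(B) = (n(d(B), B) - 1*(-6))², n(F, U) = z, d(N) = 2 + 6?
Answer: -1336190789/940800 ≈ -1420.3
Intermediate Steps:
d(N) = 8
z = -⅙ (z = 1/(3 + (-3 - 6)) = 1/(3 - 9) = 1/(-6) = -⅙ ≈ -0.16667)
n(F, U) = -⅙
t(B) = 1225/36 (t(B) = (-⅙ - 1*(-6))² = (-⅙ + 6)² = (35/6)² = 1225/36)
-48113/t(0) + 48674/(-7680) = -48113/1225/36 + 48674/(-7680) = -48113*36/1225 + 48674*(-1/7680) = -1732068/1225 - 24337/3840 = -1336190789/940800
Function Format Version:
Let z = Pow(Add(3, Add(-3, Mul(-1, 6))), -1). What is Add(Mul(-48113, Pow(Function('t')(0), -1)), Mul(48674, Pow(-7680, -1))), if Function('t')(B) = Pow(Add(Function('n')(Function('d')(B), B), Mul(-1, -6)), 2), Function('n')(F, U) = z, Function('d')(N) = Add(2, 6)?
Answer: Rational(-1336190789, 940800) ≈ -1420.3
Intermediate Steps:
Function('d')(N) = 8
z = Rational(-1, 6) (z = Pow(Add(3, Add(-3, -6)), -1) = Pow(Add(3, -9), -1) = Pow(-6, -1) = Rational(-1, 6) ≈ -0.16667)
Function('n')(F, U) = Rational(-1, 6)
Function('t')(B) = Rational(1225, 36) (Function('t')(B) = Pow(Add(Rational(-1, 6), Mul(-1, -6)), 2) = Pow(Add(Rational(-1, 6), 6), 2) = Pow(Rational(35, 6), 2) = Rational(1225, 36))
Add(Mul(-48113, Pow(Function('t')(0), -1)), Mul(48674, Pow(-7680, -1))) = Add(Mul(-48113, Pow(Rational(1225, 36), -1)), Mul(48674, Pow(-7680, -1))) = Add(Mul(-48113, Rational(36, 1225)), Mul(48674, Rational(-1, 7680))) = Add(Rational(-1732068, 1225), Rational(-24337, 3840)) = Rational(-1336190789, 940800)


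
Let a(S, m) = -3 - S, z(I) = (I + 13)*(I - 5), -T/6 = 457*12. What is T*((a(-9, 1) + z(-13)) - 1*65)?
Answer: 1941336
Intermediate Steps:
T = -32904 (T = -2742*12 = -6*5484 = -32904)
z(I) = (-5 + I)*(13 + I) (z(I) = (13 + I)*(-5 + I) = (-5 + I)*(13 + I))
T*((a(-9, 1) + z(-13)) - 1*65) = -32904*(((-3 - 1*(-9)) + (-65 + (-13)**2 + 8*(-13))) - 1*65) = -32904*(((-3 + 9) + (-65 + 169 - 104)) - 65) = -32904*((6 + 0) - 65) = -32904*(6 - 65) = -32904*(-59) = 1941336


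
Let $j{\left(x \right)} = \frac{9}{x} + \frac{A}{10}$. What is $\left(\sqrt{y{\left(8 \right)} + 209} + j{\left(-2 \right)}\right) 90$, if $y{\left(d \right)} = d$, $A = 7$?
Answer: $-342 + 90 \sqrt{217} \approx 983.78$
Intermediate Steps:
$j{\left(x \right)} = \frac{7}{10} + \frac{9}{x}$ ($j{\left(x \right)} = \frac{9}{x} + \frac{7}{10} = \frac{7}{10} + \frac{9}{x}$)
$\left(\sqrt{y{\left(8 \right)} + 209} + j{\left(-2 \right)}\right) 90 = \left(\sqrt{8 + 209} + \left(\frac{7}{10} + \frac{9}{-2}\right)\right) 90 = \left(\sqrt{217} + \left(\frac{7}{10} + 9 \left(- \frac{1}{2}\right)\right)\right) 90 = \left(\sqrt{217} + \left(\frac{7}{10} - \frac{9}{2}\right)\right) 90 = \left(\sqrt{217} - \frac{19}{5}\right) 90 = \left(- \frac{19}{5} + \sqrt{217}\right) 90 = -342 + 90 \sqrt{217}$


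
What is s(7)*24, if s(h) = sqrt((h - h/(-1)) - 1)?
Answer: 24*sqrt(13) ≈ 86.533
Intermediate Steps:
s(h) = sqrt(-1 + 2*h) (s(h) = sqrt((h - h*(-1)) - 1) = sqrt((h - (-1)*h) - 1) = sqrt((h + h) - 1) = sqrt(2*h - 1) = sqrt(-1 + 2*h))
s(7)*24 = sqrt(-1 + 2*7)*24 = sqrt(-1 + 14)*24 = sqrt(13)*24 = 24*sqrt(13)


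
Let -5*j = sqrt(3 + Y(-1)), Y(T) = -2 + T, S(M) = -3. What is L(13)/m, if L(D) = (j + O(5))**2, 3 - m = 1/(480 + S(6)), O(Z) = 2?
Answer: 954/715 ≈ 1.3343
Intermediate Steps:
m = 1430/477 (m = 3 - 1/(480 - 3) = 3 - 1/477 = 1430/477 ≈ 2.9979)
j = 0 (j = -sqrt(3 + (-2 - 1))/5 = -sqrt(3 - 3)/5 = -sqrt(0)/5 = -1/5*0 = 0)
L(D) = 4 (L(D) = (0 + 2)**2 = 2**2 = 4)
L(13)/m = 4/(1430/477) = 4*(477/1430) = 954/715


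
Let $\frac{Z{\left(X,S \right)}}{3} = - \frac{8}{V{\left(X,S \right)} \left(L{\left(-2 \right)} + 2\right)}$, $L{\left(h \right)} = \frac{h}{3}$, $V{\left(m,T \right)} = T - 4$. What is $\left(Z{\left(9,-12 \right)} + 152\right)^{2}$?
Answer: $\frac{1500625}{64} \approx 23447.0$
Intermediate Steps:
$V{\left(m,T \right)} = -4 + T$ ($V{\left(m,T \right)} = T - 4 = -4 + T$)
$L{\left(h \right)} = \frac{h}{3}$ ($L{\left(h \right)} = h \frac{1}{3} = \frac{h}{3}$)
$Z{\left(X,S \right)} = - \frac{24}{- \frac{16}{3} + \frac{4 S}{3}}$ ($Z{\left(X,S \right)} = 3 \left(- \frac{8}{\left(-4 + S\right) \left(\frac{1}{3} \left(-2\right) + 2\right)}\right) = 3 \left(- \frac{8}{\left(-4 + S\right) \left(- \frac{2}{3} + 2\right)}\right) = 3 \left(- \frac{8}{\left(-4 + S\right) \frac{4}{3}}\right) = 3 \left(- \frac{8}{- \frac{16}{3} + \frac{4 S}{3}}\right) = - \frac{24}{- \frac{16}{3} + \frac{4 S}{3}}$)
$\left(Z{\left(9,-12 \right)} + 152\right)^{2} = \left(- \frac{18}{-4 - 12} + 152\right)^{2} = \left(- \frac{18}{-16} + 152\right)^{2} = \left(\left(-18\right) \left(- \frac{1}{16}\right) + 152\right)^{2} = \left(\frac{9}{8} + 152\right)^{2} = \left(\frac{1225}{8}\right)^{2} = \frac{1500625}{64}$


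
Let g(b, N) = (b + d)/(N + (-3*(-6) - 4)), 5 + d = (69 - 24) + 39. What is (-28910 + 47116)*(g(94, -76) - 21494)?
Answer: -12132487503/31 ≈ -3.9137e+8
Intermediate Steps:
d = 79 (d = -5 + ((69 - 24) + 39) = -5 + (45 + 39) = -5 + 84 = 79)
g(b, N) = (79 + b)/(14 + N) (g(b, N) = (b + 79)/(N + (-3*(-6) - 4)) = (79 + b)/(N + (18 - 4)) = (79 + b)/(N + 14) = (79 + b)/(14 + N))
(-28910 + 47116)*(g(94, -76) - 21494) = (-28910 + 47116)*((79 + 94)/(14 - 76) - 21494) = 18206*(173/(-62) - 21494) = 18206*(-1/62*173 - 21494) = 18206*(-173/62 - 21494) = 18206*(-1332801/62) = -12132487503/31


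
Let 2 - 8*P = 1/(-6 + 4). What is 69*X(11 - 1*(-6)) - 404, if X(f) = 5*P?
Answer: -4739/16 ≈ -296.19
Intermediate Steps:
P = 5/16 (P = ¼ - 1/(8*(-6 + 4)) = ¼ - ⅛/(-2) = ¼ - ⅛*(-½) = ¼ + 1/16 = 5/16 ≈ 0.31250)
X(f) = 25/16 (X(f) = 5*(5/16) = 25/16)
69*X(11 - 1*(-6)) - 404 = 69*(25/16) - 404 = 1725/16 - 404 = -4739/16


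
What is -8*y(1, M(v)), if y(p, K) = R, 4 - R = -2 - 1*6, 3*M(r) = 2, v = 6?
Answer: -96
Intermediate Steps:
M(r) = ⅔ (M(r) = (⅓)*2 = ⅔)
R = 12 (R = 4 - (-2 - 1*6) = 4 - (-2 - 6) = 4 - 1*(-8) = 4 + 8 = 12)
y(p, K) = 12
-8*y(1, M(v)) = -8*12 = -96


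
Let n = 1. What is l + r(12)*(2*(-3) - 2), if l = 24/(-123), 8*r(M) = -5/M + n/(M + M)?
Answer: 59/328 ≈ 0.17988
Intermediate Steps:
r(M) = -9/(16*M) (r(M) = (-5/M + 1/(M + M))/8 = (-5/M + 1/(2*M))/8 = (-9/(2*M))/8 = -9/(16*M))
l = -8/41 (l = 24*(-1/123) = -8/41 ≈ -0.19512)
l + r(12)*(2*(-3) - 2) = -8/41 + (-9/16/12)*(2*(-3) - 2) = -8/41 + (-9/16*1/12)*(-6 - 2) = -8/41 - 3/64*(-8) = -8/41 + 3/8 = 59/328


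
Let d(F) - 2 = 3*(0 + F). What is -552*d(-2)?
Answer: 2208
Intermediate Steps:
d(F) = 2 + 3*F (d(F) = 2 + 3*(0 + F) = 2 + 3*F)
-552*d(-2) = -552*(2 + 3*(-2)) = -552*(2 - 6) = -552*(-4) = 2208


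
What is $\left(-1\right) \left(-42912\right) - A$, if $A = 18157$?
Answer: $24755$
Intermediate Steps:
$\left(-1\right) \left(-42912\right) - A = \left(-1\right) \left(-42912\right) - 18157 = 42912 - 18157 = 24755$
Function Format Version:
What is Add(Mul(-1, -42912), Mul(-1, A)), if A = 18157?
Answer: 24755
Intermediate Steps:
Add(Mul(-1, -42912), Mul(-1, A)) = Add(Mul(-1, -42912), Mul(-1, 18157)) = Add(42912, -18157) = 24755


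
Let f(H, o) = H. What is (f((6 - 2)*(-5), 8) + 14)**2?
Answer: 36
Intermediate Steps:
(f((6 - 2)*(-5), 8) + 14)**2 = ((6 - 2)*(-5) + 14)**2 = (4*(-5) + 14)**2 = (-20 + 14)**2 = (-6)**2 = 36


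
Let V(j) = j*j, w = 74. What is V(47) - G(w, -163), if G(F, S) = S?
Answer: 2372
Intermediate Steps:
V(j) = j²
V(47) - G(w, -163) = 47² - 1*(-163) = 2209 + 163 = 2372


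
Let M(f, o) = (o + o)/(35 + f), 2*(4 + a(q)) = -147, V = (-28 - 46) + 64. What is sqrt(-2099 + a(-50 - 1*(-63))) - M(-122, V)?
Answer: -20/87 + I*sqrt(8706)/2 ≈ -0.22989 + 46.653*I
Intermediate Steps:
V = -10 (V = -74 + 64 = -10)
a(q) = -155/2 (a(q) = -4 + (1/2)*(-147) = -4 - 147/2 = -155/2)
M(f, o) = 2*o/(35 + f) (M(f, o) = (2*o)/(35 + f) = 2*o/(35 + f))
sqrt(-2099 + a(-50 - 1*(-63))) - M(-122, V) = sqrt(-2099 - 155/2) - 2*(-10)/(35 - 122) = sqrt(-4353/2) - 2*(-10)/(-87) = I*sqrt(8706)/2 - 2*(-10)*(-1)/87 = I*sqrt(8706)/2 - 1*20/87 = I*sqrt(8706)/2 - 20/87 = -20/87 + I*sqrt(8706)/2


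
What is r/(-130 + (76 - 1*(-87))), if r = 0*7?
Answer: 0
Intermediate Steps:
r = 0
r/(-130 + (76 - 1*(-87))) = 0/(-130 + (76 - 1*(-87))) = 0/(-130 + (76 + 87)) = 0/(-130 + 163) = 0/33 = (1/33)*0 = 0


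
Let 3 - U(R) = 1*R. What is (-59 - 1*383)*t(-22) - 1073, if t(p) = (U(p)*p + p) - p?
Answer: 242027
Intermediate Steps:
U(R) = 3 - R
t(p) = p*(3 - p) (t(p) = ((3 - p)*p + p) - p = (p*(3 - p) + p) - p = (p + p*(3 - p)) - p = p*(3 - p))
(-59 - 1*383)*t(-22) - 1073 = (-59 - 1*383)*(-22*(3 - 1*(-22))) - 1073 = (-59 - 383)*(-22*(3 + 22)) - 1073 = -(-9724)*25 - 1073 = -442*(-550) - 1073 = 243100 - 1073 = 242027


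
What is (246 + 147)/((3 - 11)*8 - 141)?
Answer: -393/205 ≈ -1.9171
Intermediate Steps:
(246 + 147)/((3 - 11)*8 - 141) = 393/(-8*8 - 141) = 393/(-64 - 141) = 393/(-205) = 393*(-1/205) = -393/205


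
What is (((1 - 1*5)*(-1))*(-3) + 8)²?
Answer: 16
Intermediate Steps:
(((1 - 1*5)*(-1))*(-3) + 8)² = (((1 - 5)*(-1))*(-3) + 8)² = (-4*(-1)*(-3) + 8)² = (4*(-3) + 8)² = (-12 + 8)² = (-4)² = 16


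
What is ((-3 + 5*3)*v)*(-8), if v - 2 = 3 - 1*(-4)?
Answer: -864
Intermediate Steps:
v = 9 (v = 2 + (3 - 1*(-4)) = 2 + (3 + 4) = 2 + 7 = 9)
((-3 + 5*3)*v)*(-8) = ((-3 + 5*3)*9)*(-8) = ((-3 + 15)*9)*(-8) = (12*9)*(-8) = 108*(-8) = -864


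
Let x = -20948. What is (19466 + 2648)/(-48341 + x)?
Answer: -22114/69289 ≈ -0.31916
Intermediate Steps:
(19466 + 2648)/(-48341 + x) = (19466 + 2648)/(-48341 - 20948) = 22114/(-69289) = 22114*(-1/69289) = -22114/69289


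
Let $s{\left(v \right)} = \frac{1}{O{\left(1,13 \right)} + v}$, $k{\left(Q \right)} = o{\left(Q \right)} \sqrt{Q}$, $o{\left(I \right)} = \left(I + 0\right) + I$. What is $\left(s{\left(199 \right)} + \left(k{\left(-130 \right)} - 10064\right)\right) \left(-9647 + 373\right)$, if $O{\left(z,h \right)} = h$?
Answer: $\frac{9893350179}{106} + 2411240 i \sqrt{130} \approx 9.3334 \cdot 10^{7} + 2.7492 \cdot 10^{7} i$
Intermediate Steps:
$o{\left(I \right)} = 2 I$ ($o{\left(I \right)} = I + I = 2 I$)
$k{\left(Q \right)} = 2 Q^{\frac{3}{2}}$ ($k{\left(Q \right)} = 2 Q \sqrt{Q} = 2 Q^{\frac{3}{2}}$)
$s{\left(v \right)} = \frac{1}{13 + v}$
$\left(s{\left(199 \right)} + \left(k{\left(-130 \right)} - 10064\right)\right) \left(-9647 + 373\right) = \left(\frac{1}{13 + 199} - \left(10064 - 2 \left(-130\right)^{\frac{3}{2}}\right)\right) \left(-9647 + 373\right) = \left(\frac{1}{212} - \left(10064 - 2 \left(- 130 i \sqrt{130}\right)\right)\right) \left(-9274\right) = \left(\frac{1}{212} - \left(10064 + 260 i \sqrt{130}\right)\right) \left(-9274\right) = \left(- \frac{2133567}{212} - 260 i \sqrt{130}\right) \left(-9274\right) = \frac{9893350179}{106} + 2411240 i \sqrt{130}$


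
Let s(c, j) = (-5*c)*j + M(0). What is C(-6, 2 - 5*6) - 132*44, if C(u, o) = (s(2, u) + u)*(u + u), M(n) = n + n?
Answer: -6456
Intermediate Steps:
M(n) = 2*n
s(c, j) = -5*c*j (s(c, j) = (-5*c)*j + 2*0 = -5*c*j + 0 = -5*c*j)
C(u, o) = -18*u² (C(u, o) = (-5*2*u + u)*(u + u) = (-10*u + u)*(2*u) = (-9*u)*(2*u) = -18*u²)
C(-6, 2 - 5*6) - 132*44 = -18*(-6)² - 132*44 = -18*36 - 5808 = -648 - 5808 = -6456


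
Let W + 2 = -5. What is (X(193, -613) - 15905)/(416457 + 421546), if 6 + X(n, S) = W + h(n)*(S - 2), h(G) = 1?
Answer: -16533/838003 ≈ -0.019729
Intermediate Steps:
W = -7 (W = -2 - 5 = -7)
X(n, S) = -15 + S (X(n, S) = -6 + (-7 + 1*(S - 2)) = -6 + (-7 + 1*(-2 + S)) = -6 + (-7 + (-2 + S)) = -6 + (-9 + S) = -15 + S)
(X(193, -613) - 15905)/(416457 + 421546) = ((-15 - 613) - 15905)/(416457 + 421546) = (-628 - 15905)/838003 = -16533*1/838003 = -16533/838003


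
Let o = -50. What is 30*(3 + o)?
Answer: -1410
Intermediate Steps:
30*(3 + o) = 30*(3 - 50) = 30*(-47) = -1410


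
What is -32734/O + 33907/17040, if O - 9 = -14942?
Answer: 1064120591/254458320 ≈ 4.1819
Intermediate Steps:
O = -14933 (O = 9 - 14942 = -14933)
-32734/O + 33907/17040 = -32734/(-14933) + 33907/17040 = -32734*(-1/14933) + 33907*(1/17040) = 32734/14933 + 33907/17040 = 1064120591/254458320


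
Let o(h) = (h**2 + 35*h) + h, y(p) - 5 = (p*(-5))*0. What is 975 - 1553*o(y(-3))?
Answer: -317390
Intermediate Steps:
y(p) = 5 (y(p) = 5 + (p*(-5))*0 = 5 - 5*p*0 = 5 + 0 = 5)
o(h) = h**2 + 36*h
975 - 1553*o(y(-3)) = 975 - 7765*(36 + 5) = 975 - 7765*41 = 975 - 1553*205 = 975 - 318365 = -317390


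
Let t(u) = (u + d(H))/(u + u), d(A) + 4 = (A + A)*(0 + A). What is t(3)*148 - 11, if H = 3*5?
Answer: 33193/3 ≈ 11064.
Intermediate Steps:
H = 15
d(A) = -4 + 2*A² (d(A) = -4 + (A + A)*(0 + A) = -4 + (2*A)*A = -4 + 2*A²)
t(u) = (446 + u)/(2*u) (t(u) = (u + (-4 + 2*15²))/(u + u) = (u + (-4 + 2*225))/((2*u)) = (u + (-4 + 450))*(1/(2*u)) = (u + 446)*(1/(2*u)) = (446 + u)*(1/(2*u)) = (446 + u)/(2*u))
t(3)*148 - 11 = ((½)*(446 + 3)/3)*148 - 11 = ((½)*(⅓)*449)*148 - 11 = (449/6)*148 - 11 = 33226/3 - 11 = 33193/3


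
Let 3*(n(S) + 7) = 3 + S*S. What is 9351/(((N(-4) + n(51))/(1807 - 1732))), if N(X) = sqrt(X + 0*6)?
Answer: 24153633/29653 - 56106*I/29653 ≈ 814.54 - 1.8921*I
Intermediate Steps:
n(S) = -6 + S**2/3 (n(S) = -7 + (3 + S*S)/3 = -7 + (3 + S**2)/3 = -7 + (1 + S**2/3) = -6 + S**2/3)
N(X) = sqrt(X) (N(X) = sqrt(X + 0) = sqrt(X))
9351/(((N(-4) + n(51))/(1807 - 1732))) = 9351/(((sqrt(-4) + (-6 + (1/3)*51**2))/(1807 - 1732))) = 9351/(((2*I + (-6 + (1/3)*2601))/75)) = 9351/(((2*I + (-6 + 867))*(1/75))) = 9351/(((2*I + 861)*(1/75))) = 9351/(((861 + 2*I)*(1/75))) = 9351/(287/25 + 2*I/75) = 9351*(225*(287/25 - 2*I/75)/29653) = 2103975*(287/25 - 2*I/75)/29653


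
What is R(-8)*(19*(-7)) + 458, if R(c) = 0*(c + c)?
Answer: 458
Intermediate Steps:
R(c) = 0 (R(c) = 0*(2*c) = 0)
R(-8)*(19*(-7)) + 458 = 0*(19*(-7)) + 458 = 0*(-133) + 458 = 0 + 458 = 458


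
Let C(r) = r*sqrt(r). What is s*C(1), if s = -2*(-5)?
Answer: 10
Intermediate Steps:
C(r) = r**(3/2)
s = 10
s*C(1) = 10*1**(3/2) = 10*1 = 10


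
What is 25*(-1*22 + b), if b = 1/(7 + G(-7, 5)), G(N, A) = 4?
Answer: -6025/11 ≈ -547.73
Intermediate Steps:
b = 1/11 (b = 1/(7 + 4) = 1/11 ≈ 0.090909)
25*(-1*22 + b) = 25*(-1*22 + 1/11) = 25*(-22 + 1/11) = 25*(-241/11) = -6025/11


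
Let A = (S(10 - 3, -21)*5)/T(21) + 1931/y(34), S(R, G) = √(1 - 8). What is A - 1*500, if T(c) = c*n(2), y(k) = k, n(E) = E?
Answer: -15069/34 + 5*I*√7/42 ≈ -443.21 + 0.31497*I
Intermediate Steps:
S(R, G) = I*√7 (S(R, G) = √(-7) = I*√7)
T(c) = 2*c (T(c) = c*2 = 2*c)
A = 1931/34 + 5*I*√7/42 (A = ((I*√7)*5)/((2*21)) + 1931/34 = (5*I*√7)/42 + 1931*(1/34) = (5*I*√7)*(1/42) + 1931/34 = 5*I*√7/42 + 1931/34 = 1931/34 + 5*I*√7/42 ≈ 56.794 + 0.31497*I)
A - 1*500 = (1931/34 + 5*I*√7/42) - 1*500 = (1931/34 + 5*I*√7/42) - 500 = -15069/34 + 5*I*√7/42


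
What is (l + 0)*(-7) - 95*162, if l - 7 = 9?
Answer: -15502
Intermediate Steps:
l = 16 (l = 7 + 9 = 16)
(l + 0)*(-7) - 95*162 = (16 + 0)*(-7) - 95*162 = 16*(-7) - 15390 = -112 - 15390 = -15502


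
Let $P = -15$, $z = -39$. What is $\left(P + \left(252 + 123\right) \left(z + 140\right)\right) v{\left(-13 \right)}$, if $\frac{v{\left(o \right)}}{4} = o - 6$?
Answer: $-2877360$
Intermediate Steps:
$v{\left(o \right)} = -24 + 4 o$ ($v{\left(o \right)} = 4 \left(o - 6\right) = 4 \left(-6 + o\right) = -24 + 4 o$)
$\left(P + \left(252 + 123\right) \left(z + 140\right)\right) v{\left(-13 \right)} = \left(-15 + \left(252 + 123\right) \left(-39 + 140\right)\right) \left(-24 + 4 \left(-13\right)\right) = \left(-15 + 375 \cdot 101\right) \left(-24 - 52\right) = \left(-15 + 37875\right) \left(-76\right) = 37860 \left(-76\right) = -2877360$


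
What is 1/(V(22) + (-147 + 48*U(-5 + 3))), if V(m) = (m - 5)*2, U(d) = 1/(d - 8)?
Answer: -5/589 ≈ -0.0084890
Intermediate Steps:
U(d) = 1/(-8 + d)
V(m) = -10 + 2*m (V(m) = (-5 + m)*2 = -10 + 2*m)
1/(V(22) + (-147 + 48*U(-5 + 3))) = 1/((-10 + 2*22) + (-147 + 48/(-8 + (-5 + 3)))) = 1/((-10 + 44) + (-147 + 48/(-8 - 2))) = 1/(34 + (-147 + 48/(-10))) = 1/(34 + (-147 + 48*(-⅒))) = 1/(34 + (-147 - 24/5)) = 1/(34 - 759/5) = 1/(-589/5) = -5/589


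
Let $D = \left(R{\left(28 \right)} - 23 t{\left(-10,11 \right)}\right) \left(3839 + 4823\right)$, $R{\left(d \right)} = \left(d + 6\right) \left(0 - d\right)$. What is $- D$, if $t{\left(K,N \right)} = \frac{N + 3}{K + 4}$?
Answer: $\frac{23344090}{3} \approx 7.7814 \cdot 10^{6}$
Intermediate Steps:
$t{\left(K,N \right)} = \frac{3 + N}{4 + K}$
$R{\left(d \right)} = - d \left(6 + d\right)$ ($R{\left(d \right)} = \left(6 + d\right) \left(- d\right) = - d \left(6 + d\right)$)
$D = - \frac{23344090}{3}$ ($D = \left(\left(-1\right) 28 \left(6 + 28\right) - 23 \frac{3 + 11}{4 - 10}\right) \left(3839 + 4823\right) = \left(\left(-1\right) 28 \cdot 34 - 23 \frac{1}{-6} \cdot 14\right) 8662 = \left(-952 - 23 \left(\left(- \frac{1}{6}\right) 14\right)\right) 8662 = \left(-952 - - \frac{161}{3}\right) 8662 = \left(-952 + \frac{161}{3}\right) 8662 = \left(- \frac{2695}{3}\right) 8662 = - \frac{23344090}{3} \approx -7.7814 \cdot 10^{6}$)
$- D = \left(-1\right) \left(- \frac{23344090}{3}\right) = \frac{23344090}{3}$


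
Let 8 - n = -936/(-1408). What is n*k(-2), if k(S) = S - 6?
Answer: -1291/22 ≈ -58.682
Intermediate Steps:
k(S) = -6 + S
n = 1291/176 (n = 8 - (-936)/(-1408) = 8 - (-936)*(-1)/1408 = 8 - 1*117/176 = 8 - 117/176 = 1291/176 ≈ 7.3352)
n*k(-2) = 1291*(-6 - 2)/176 = (1291/176)*(-8) = -1291/22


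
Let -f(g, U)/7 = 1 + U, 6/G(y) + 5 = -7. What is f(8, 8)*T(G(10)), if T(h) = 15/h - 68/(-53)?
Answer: 95886/53 ≈ 1809.2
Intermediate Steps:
G(y) = -1/2 (G(y) = 6/(-5 - 7) = 6/(-12) = 6*(-1/12) = -1/2)
f(g, U) = -7 - 7*U (f(g, U) = -7*(1 + U) = -7 - 7*U)
T(h) = 68/53 + 15/h (T(h) = 15/h - 68*(-1/53) = 15/h + 68/53 = 68/53 + 15/h)
f(8, 8)*T(G(10)) = (-7 - 7*8)*(68/53 + 15/(-1/2)) = (-7 - 56)*(68/53 + 15*(-2)) = -63*(68/53 - 30) = -63*(-1522/53) = 95886/53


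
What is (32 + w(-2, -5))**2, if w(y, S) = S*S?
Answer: 3249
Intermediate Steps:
w(y, S) = S**2
(32 + w(-2, -5))**2 = (32 + (-5)**2)**2 = (32 + 25)**2 = 57**2 = 3249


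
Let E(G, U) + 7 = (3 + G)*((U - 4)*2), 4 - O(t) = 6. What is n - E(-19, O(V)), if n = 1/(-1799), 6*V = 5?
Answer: -332816/1799 ≈ -185.00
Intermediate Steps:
V = ⅚ (V = (⅙)*5 = ⅚ ≈ 0.83333)
n = -1/1799 ≈ -0.00055586
O(t) = -2 (O(t) = 4 - 1*6 = 4 - 6 = -2)
E(G, U) = -7 + (-8 + 2*U)*(3 + G) (E(G, U) = -7 + (3 + G)*((U - 4)*2) = -7 + (3 + G)*((-4 + U)*2) = -7 + (3 + G)*(-8 + 2*U) = -7 + (-8 + 2*U)*(3 + G))
n - E(-19, O(V)) = -1/1799 - (-31 - 8*(-19) + 6*(-2) + 2*(-19)*(-2)) = -1/1799 - (-31 + 152 - 12 + 76) = -1/1799 - 1*185 = -1/1799 - 185 = -332816/1799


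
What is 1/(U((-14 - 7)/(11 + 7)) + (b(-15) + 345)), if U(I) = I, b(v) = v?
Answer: 6/1973 ≈ 0.0030411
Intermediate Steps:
1/(U((-14 - 7)/(11 + 7)) + (b(-15) + 345)) = 1/((-14 - 7)/(11 + 7) + (-15 + 345)) = 1/(-21/18 + 330) = 1/(-21*1/18 + 330) = 1/(-7/6 + 330) = 1/(1973/6) = 6/1973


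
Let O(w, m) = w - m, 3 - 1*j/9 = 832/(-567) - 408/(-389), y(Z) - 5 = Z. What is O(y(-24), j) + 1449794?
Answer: 35528881924/24507 ≈ 1.4497e+6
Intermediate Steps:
y(Z) = 5 + Z
j = 754001/24507 (j = 27 - 9*(832/(-567) - 408/(-389)) = 27 - 9*(832*(-1/567) - 408*(-1/389)) = 27 - 9*(-832/567 + 408/389) = 27 - 9*(-92312/220563) = 27 + 92312/24507 = 754001/24507 ≈ 30.767)
O(y(-24), j) + 1449794 = ((5 - 24) - 1*754001/24507) + 1449794 = (-19 - 754001/24507) + 1449794 = -1219634/24507 + 1449794 = 35528881924/24507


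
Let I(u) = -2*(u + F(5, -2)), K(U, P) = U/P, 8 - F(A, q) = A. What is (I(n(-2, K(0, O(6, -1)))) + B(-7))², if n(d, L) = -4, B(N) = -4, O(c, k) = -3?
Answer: 4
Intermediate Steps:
F(A, q) = 8 - A
I(u) = -6 - 2*u (I(u) = -2*(u + (8 - 1*5)) = -2*(u + (8 - 5)) = -2*(u + 3) = -2*(3 + u) = -6 - 2*u)
(I(n(-2, K(0, O(6, -1)))) + B(-7))² = ((-6 - 2*(-4)) - 4)² = ((-6 + 8) - 4)² = (2 - 4)² = (-2)² = 4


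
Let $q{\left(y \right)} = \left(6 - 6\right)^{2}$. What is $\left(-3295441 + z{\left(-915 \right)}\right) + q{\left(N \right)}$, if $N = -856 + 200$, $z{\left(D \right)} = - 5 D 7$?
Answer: $-3263416$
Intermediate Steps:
$z{\left(D \right)} = - 35 D$
$N = -656$
$q{\left(y \right)} = 0$ ($q{\left(y \right)} = 0^{2} = 0$)
$\left(-3295441 + z{\left(-915 \right)}\right) + q{\left(N \right)} = \left(-3295441 - -32025\right) + 0 = \left(-3295441 + 32025\right) + 0 = -3263416 + 0 = -3263416$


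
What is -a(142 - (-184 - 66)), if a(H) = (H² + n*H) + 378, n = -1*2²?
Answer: -152474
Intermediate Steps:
n = -4 (n = -1*4 = -4)
a(H) = 378 + H² - 4*H (a(H) = (H² - 4*H) + 378 = 378 + H² - 4*H)
-a(142 - (-184 - 66)) = -(378 + (142 - (-184 - 66))² - 4*(142 - (-184 - 66))) = -(378 + (142 - 1*(-250))² - 4*(142 - 1*(-250))) = -(378 + (142 + 250)² - 4*(142 + 250)) = -(378 + 392² - 4*392) = -(378 + 153664 - 1568) = -1*152474 = -152474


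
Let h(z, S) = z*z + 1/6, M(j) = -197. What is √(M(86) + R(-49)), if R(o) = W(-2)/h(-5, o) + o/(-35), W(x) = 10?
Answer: 11*I*√919590/755 ≈ 13.971*I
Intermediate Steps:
h(z, S) = ⅙ + z² (h(z, S) = z² + ⅙ = ⅙ + z²)
R(o) = 60/151 - o/35 (R(o) = 10/(⅙ + (-5)²) + o/(-35) = 10/(⅙ + 25) + o*(-1/35) = 10/(151/6) - o/35 = 10*(6/151) - o/35 = 60/151 - o/35)
√(M(86) + R(-49)) = √(-197 + (60/151 - 1/35*(-49))) = √(-197 + (60/151 + 7/5)) = √(-197 + 1357/755) = √(-147378/755) = 11*I*√919590/755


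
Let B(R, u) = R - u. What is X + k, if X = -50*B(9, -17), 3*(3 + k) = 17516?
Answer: 13607/3 ≈ 4535.7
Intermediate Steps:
k = 17507/3 (k = -3 + (⅓)*17516 = -3 + 17516/3 = 17507/3 ≈ 5835.7)
X = -1300 (X = -50*(9 - 1*(-17)) = -50*(9 + 17) = -50*26 = -1300)
X + k = -1300 + 17507/3 = 13607/3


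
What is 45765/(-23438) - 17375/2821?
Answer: -536338315/66118598 ≈ -8.1118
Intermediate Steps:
45765/(-23438) - 17375/2821 = 45765*(-1/23438) - 17375*1/2821 = -45765/23438 - 17375/2821 = -536338315/66118598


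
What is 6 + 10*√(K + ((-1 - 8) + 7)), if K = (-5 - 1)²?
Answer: 6 + 10*√34 ≈ 64.310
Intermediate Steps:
K = 36 (K = (-6)² = 36)
6 + 10*√(K + ((-1 - 8) + 7)) = 6 + 10*√(36 + ((-1 - 8) + 7)) = 6 + 10*√(36 + (-9 + 7)) = 6 + 10*√(36 - 2) = 6 + 10*√34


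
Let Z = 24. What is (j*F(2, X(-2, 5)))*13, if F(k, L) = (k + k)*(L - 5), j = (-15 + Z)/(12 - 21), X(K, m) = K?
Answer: 364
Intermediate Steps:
j = -1 (j = (-15 + 24)/(12 - 21) = 9/(-9) = 9*(-⅑) = -1)
F(k, L) = 2*k*(-5 + L) (F(k, L) = (2*k)*(-5 + L) = 2*k*(-5 + L))
(j*F(2, X(-2, 5)))*13 = -2*2*(-5 - 2)*13 = -2*2*(-7)*13 = -1*(-28)*13 = 28*13 = 364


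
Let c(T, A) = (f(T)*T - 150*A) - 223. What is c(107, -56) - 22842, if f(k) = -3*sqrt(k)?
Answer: -14665 - 321*sqrt(107) ≈ -17985.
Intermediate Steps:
c(T, A) = -223 - 150*A - 3*T**(3/2) (c(T, A) = ((-3*sqrt(T))*T - 150*A) - 223 = (-3*T**(3/2) - 150*A) - 223 = (-150*A - 3*T**(3/2)) - 223 = -223 - 150*A - 3*T**(3/2))
c(107, -56) - 22842 = (-223 - 150*(-56) - 321*sqrt(107)) - 22842 = (-223 + 8400 - 321*sqrt(107)) - 22842 = (8177 - 321*sqrt(107)) - 22842 = -14665 - 321*sqrt(107)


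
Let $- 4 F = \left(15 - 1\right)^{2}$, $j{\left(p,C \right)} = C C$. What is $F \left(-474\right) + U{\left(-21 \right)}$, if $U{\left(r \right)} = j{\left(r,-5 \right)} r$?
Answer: $22701$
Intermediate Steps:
$j{\left(p,C \right)} = C^{2}$
$F = -49$ ($F = - \frac{\left(15 - 1\right)^{2}}{4} = - \frac{14^{2}}{4} = \left(- \frac{1}{4}\right) 196 = -49$)
$U{\left(r \right)} = 25 r$ ($U{\left(r \right)} = \left(-5\right)^{2} r = 25 r$)
$F \left(-474\right) + U{\left(-21 \right)} = \left(-49\right) \left(-474\right) + 25 \left(-21\right) = 23226 - 525 = 22701$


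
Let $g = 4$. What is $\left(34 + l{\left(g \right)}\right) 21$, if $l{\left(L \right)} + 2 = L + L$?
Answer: $840$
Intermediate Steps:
$l{\left(L \right)} = -2 + 2 L$ ($l{\left(L \right)} = -2 + \left(L + L\right) = -2 + 2 L$)
$\left(34 + l{\left(g \right)}\right) 21 = \left(34 + \left(-2 + 2 \cdot 4\right)\right) 21 = \left(34 + \left(-2 + 8\right)\right) 21 = \left(34 + 6\right) 21 = 40 \cdot 21 = 840$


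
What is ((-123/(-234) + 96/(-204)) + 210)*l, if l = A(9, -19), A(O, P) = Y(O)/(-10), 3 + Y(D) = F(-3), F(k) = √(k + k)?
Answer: 278533/4420 - 278533*I*√6/13260 ≈ 63.017 - 51.453*I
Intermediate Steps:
F(k) = √2*√k (F(k) = √(2*k) = √2*√k)
Y(D) = -3 + I*√6 (Y(D) = -3 + √2*√(-3) = -3 + √2*(I*√3) = -3 + I*√6)
A(O, P) = 3/10 - I*√6/10 (A(O, P) = (-3 + I*√6)/(-10) = (-3 + I*√6)*(-⅒) = 3/10 - I*√6/10)
l = 3/10 - I*√6/10 ≈ 0.3 - 0.24495*I
((-123/(-234) + 96/(-204)) + 210)*l = ((-123/(-234) + 96/(-204)) + 210)*(3/10 - I*√6/10) = ((-123*(-1/234) + 96*(-1/204)) + 210)*(3/10 - I*√6/10) = ((41/78 - 8/17) + 210)*(3/10 - I*√6/10) = (73/1326 + 210)*(3/10 - I*√6/10) = 278533*(3/10 - I*√6/10)/1326 = 278533/4420 - 278533*I*√6/13260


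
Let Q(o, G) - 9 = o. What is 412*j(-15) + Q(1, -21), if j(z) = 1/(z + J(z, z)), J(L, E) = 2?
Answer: -282/13 ≈ -21.692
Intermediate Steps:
Q(o, G) = 9 + o
j(z) = 1/(2 + z) (j(z) = 1/(z + 2) = 1/(2 + z))
412*j(-15) + Q(1, -21) = 412/(2 - 15) + (9 + 1) = 412/(-13) + 10 = 412*(-1/13) + 10 = -412/13 + 10 = -282/13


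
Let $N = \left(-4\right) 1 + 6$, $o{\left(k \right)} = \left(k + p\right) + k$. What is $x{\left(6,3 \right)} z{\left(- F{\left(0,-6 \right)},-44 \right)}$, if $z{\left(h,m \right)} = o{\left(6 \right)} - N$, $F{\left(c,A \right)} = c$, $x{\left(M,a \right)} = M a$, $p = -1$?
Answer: $162$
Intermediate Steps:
$o{\left(k \right)} = -1 + 2 k$ ($o{\left(k \right)} = \left(k - 1\right) + k = \left(-1 + k\right) + k = -1 + 2 k$)
$N = 2$ ($N = -4 + 6 = 2$)
$z{\left(h,m \right)} = 9$ ($z{\left(h,m \right)} = \left(-1 + 2 \cdot 6\right) - 2 = \left(-1 + 12\right) - 2 = 11 - 2 = 9$)
$x{\left(6,3 \right)} z{\left(- F{\left(0,-6 \right)},-44 \right)} = 6 \cdot 3 \cdot 9 = 18 \cdot 9 = 162$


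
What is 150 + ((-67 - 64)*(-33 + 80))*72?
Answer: -443154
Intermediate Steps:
150 + ((-67 - 64)*(-33 + 80))*72 = 150 - 131*47*72 = 150 - 6157*72 = 150 - 443304 = -443154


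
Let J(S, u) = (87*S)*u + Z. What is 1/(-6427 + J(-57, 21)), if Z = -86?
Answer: -1/110652 ≈ -9.0373e-6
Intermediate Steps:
J(S, u) = -86 + 87*S*u (J(S, u) = (87*S)*u - 86 = 87*S*u - 86 = -86 + 87*S*u)
1/(-6427 + J(-57, 21)) = 1/(-6427 + (-86 + 87*(-57)*21)) = 1/(-6427 + (-86 - 104139)) = 1/(-6427 - 104225) = 1/(-110652) = -1/110652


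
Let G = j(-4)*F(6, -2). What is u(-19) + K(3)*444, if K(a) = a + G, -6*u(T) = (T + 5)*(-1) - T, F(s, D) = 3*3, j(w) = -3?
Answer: -21323/2 ≈ -10662.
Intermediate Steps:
F(s, D) = 9
G = -27 (G = -3*9 = -27)
u(T) = ⅚ + T/3 (u(T) = -((T + 5)*(-1) - T)/6 = -((5 + T)*(-1) - T)/6 = -((-5 - T) - T)/6 = -(-5 - 2*T)/6 = ⅚ + T/3)
K(a) = -27 + a (K(a) = a - 27 = -27 + a)
u(-19) + K(3)*444 = (⅚ + (⅓)*(-19)) + (-27 + 3)*444 = (⅚ - 19/3) - 24*444 = -11/2 - 10656 = -21323/2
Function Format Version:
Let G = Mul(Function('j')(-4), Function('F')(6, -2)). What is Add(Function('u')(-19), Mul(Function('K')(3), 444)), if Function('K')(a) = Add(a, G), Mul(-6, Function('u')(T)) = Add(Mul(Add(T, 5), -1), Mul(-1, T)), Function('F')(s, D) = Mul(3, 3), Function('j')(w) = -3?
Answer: Rational(-21323, 2) ≈ -10662.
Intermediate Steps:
Function('F')(s, D) = 9
G = -27 (G = Mul(-3, 9) = -27)
Function('u')(T) = Add(Rational(5, 6), Mul(Rational(1, 3), T)) (Function('u')(T) = Mul(Rational(-1, 6), Add(Mul(Add(T, 5), -1), Mul(-1, T))) = Mul(Rational(-1, 6), Add(Mul(Add(5, T), -1), Mul(-1, T))) = Mul(Rational(-1, 6), Add(Add(-5, Mul(-1, T)), Mul(-1, T))) = Mul(Rational(-1, 6), Add(-5, Mul(-2, T))) = Add(Rational(5, 6), Mul(Rational(1, 3), T)))
Function('K')(a) = Add(-27, a) (Function('K')(a) = Add(a, -27) = Add(-27, a))
Add(Function('u')(-19), Mul(Function('K')(3), 444)) = Add(Add(Rational(5, 6), Mul(Rational(1, 3), -19)), Mul(Add(-27, 3), 444)) = Add(Add(Rational(5, 6), Rational(-19, 3)), Mul(-24, 444)) = Add(Rational(-11, 2), -10656) = Rational(-21323, 2)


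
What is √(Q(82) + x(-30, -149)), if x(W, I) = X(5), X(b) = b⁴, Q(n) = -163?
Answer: √462 ≈ 21.494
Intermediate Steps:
x(W, I) = 625 (x(W, I) = 5⁴ = 625)
√(Q(82) + x(-30, -149)) = √(-163 + 625) = √462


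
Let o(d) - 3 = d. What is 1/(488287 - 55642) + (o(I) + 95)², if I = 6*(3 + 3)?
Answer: 7768573621/432645 ≈ 17956.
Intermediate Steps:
I = 36 (I = 6*6 = 36)
o(d) = 3 + d
1/(488287 - 55642) + (o(I) + 95)² = 1/(488287 - 55642) + ((3 + 36) + 95)² = 1/432645 + (39 + 95)² = 1/432645 + 134² = 1/432645 + 17956 = 7768573621/432645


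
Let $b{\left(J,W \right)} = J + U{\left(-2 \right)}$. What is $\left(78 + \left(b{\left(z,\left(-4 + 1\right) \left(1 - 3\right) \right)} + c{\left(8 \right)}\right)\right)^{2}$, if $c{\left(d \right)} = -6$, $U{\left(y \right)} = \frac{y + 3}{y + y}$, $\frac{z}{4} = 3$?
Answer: $\frac{112225}{16} \approx 7014.1$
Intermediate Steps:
$z = 12$ ($z = 4 \cdot 3 = 12$)
$U{\left(y \right)} = \frac{3 + y}{2 y}$
$b{\left(J,W \right)} = - \frac{1}{4} + J$ ($b{\left(J,W \right)} = J + \frac{3 - 2}{2 \left(-2\right)} = J + \frac{1}{2} \left(- \frac{1}{2}\right) 1 = J - \frac{1}{4} = - \frac{1}{4} + J$)
$\left(78 + \left(b{\left(z,\left(-4 + 1\right) \left(1 - 3\right) \right)} + c{\left(8 \right)}\right)\right)^{2} = \left(78 + \left(\left(- \frac{1}{4} + 12\right) - 6\right)\right)^{2} = \left(78 + \left(\frac{47}{4} - 6\right)\right)^{2} = \left(78 + \frac{23}{4}\right)^{2} = \left(\frac{335}{4}\right)^{2} = \frac{112225}{16}$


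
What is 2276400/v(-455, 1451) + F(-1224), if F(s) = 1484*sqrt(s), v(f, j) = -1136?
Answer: -142275/71 + 8904*I*sqrt(34) ≈ -2003.9 + 51919.0*I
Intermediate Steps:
2276400/v(-455, 1451) + F(-1224) = 2276400/(-1136) + 1484*sqrt(-1224) = 2276400*(-1/1136) + 1484*(6*I*sqrt(34)) = -142275/71 + 8904*I*sqrt(34)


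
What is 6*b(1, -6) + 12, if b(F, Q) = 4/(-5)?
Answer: 36/5 ≈ 7.2000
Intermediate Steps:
b(F, Q) = -⅘ (b(F, Q) = 4*(-⅕) = -⅘)
6*b(1, -6) + 12 = 6*(-⅘) + 12 = -24/5 + 12 = 36/5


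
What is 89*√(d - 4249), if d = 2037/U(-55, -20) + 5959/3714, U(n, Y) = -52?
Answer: 89*I*√9992640941751/48282 ≈ 5827.0*I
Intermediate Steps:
d = -3627775/96564 (d = 2037/(-52) + 5959/3714 = 2037*(-1/52) + 5959*(1/3714) = -2037/52 + 5959/3714 = -3627775/96564 ≈ -37.569)
89*√(d - 4249) = 89*√(-3627775/96564 - 4249) = 89*√(-413928211/96564) = 89*(I*√9992640941751/48282) = 89*I*√9992640941751/48282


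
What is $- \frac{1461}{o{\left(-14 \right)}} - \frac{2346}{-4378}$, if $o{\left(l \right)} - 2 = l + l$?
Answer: $\frac{3228627}{56914} \approx 56.728$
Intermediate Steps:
$o{\left(l \right)} = 2 + 2 l$ ($o{\left(l \right)} = 2 + \left(l + l\right) = 2 + 2 l$)
$- \frac{1461}{o{\left(-14 \right)}} - \frac{2346}{-4378} = - \frac{1461}{2 + 2 \left(-14\right)} - \frac{2346}{-4378} = - \frac{1461}{2 - 28} - - \frac{1173}{2189} = - \frac{1461}{-26} + \frac{1173}{2189} = \left(-1461\right) \left(- \frac{1}{26}\right) + \frac{1173}{2189} = \frac{1461}{26} + \frac{1173}{2189} = \frac{3228627}{56914}$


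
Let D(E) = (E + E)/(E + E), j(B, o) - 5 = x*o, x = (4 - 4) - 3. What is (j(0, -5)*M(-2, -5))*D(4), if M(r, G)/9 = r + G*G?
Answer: 4140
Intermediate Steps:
x = -3 (x = 0 - 3 = -3)
j(B, o) = 5 - 3*o
M(r, G) = 9*r + 9*G² (M(r, G) = 9*(r + G*G) = 9*(r + G²) = 9*r + 9*G²)
D(E) = 1 (D(E) = (2*E)/((2*E)) = (2*E)*(1/(2*E)) = 1)
(j(0, -5)*M(-2, -5))*D(4) = ((5 - 3*(-5))*(9*(-2) + 9*(-5)²))*1 = ((5 + 15)*(-18 + 9*25))*1 = (20*(-18 + 225))*1 = (20*207)*1 = 4140*1 = 4140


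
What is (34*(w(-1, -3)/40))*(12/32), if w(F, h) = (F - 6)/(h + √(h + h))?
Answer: 357/800 + 119*I*√6/800 ≈ 0.44625 + 0.36436*I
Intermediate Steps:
w(F, h) = (-6 + F)/(h + √2*√h) (w(F, h) = (-6 + F)/(h + √(2*h)) = (-6 + F)/(h + √2*√h))
(34*(w(-1, -3)/40))*(12/32) = (34*(((-6 - 1)/(-3 + √2*√(-3)))/40))*(12/32) = (34*((-7/(-3 + √2*(I*√3)))*(1/40)))*(12*(1/32)) = (34*((-7/(-3 + I*√6))*(1/40)))*(3/8) = (34*(-7/(-3 + I*√6)*(1/40)))*(3/8) = (34*(-7/(40*(-3 + I*√6))))*(3/8) = -119/(20*(-3 + I*√6))*(3/8) = -357/(160*(-3 + I*√6))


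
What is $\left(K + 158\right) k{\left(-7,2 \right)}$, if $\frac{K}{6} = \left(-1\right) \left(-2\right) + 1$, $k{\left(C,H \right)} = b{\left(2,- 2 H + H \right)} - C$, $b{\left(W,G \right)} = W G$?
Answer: $528$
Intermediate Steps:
$b{\left(W,G \right)} = G W$
$k{\left(C,H \right)} = - C - 2 H$ ($k{\left(C,H \right)} = \left(- 2 H + H\right) 2 - C = - H 2 - C = - 2 H - C = - C - 2 H$)
$K = 18$ ($K = 6 \left(\left(-1\right) \left(-2\right) + 1\right) = 6 \left(2 + 1\right) = 6 \cdot 3 = 18$)
$\left(K + 158\right) k{\left(-7,2 \right)} = \left(18 + 158\right) \left(\left(-1\right) \left(-7\right) - 4\right) = 176 \left(7 - 4\right) = 176 \cdot 3 = 528$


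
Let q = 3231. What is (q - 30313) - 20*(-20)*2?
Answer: -26282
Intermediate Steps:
(q - 30313) - 20*(-20)*2 = (3231 - 30313) - 20*(-20)*2 = -27082 + 400*2 = -27082 + 800 = -26282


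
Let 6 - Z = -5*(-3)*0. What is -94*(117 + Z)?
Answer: -11562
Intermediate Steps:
Z = 6 (Z = 6 - (-5*(-3))*0 = 6 - 15*0 = 6 - 1*0 = 6 + 0 = 6)
-94*(117 + Z) = -94*(117 + 6) = -94*123 = -11562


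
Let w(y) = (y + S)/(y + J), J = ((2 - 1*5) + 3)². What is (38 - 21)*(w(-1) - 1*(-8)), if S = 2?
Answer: 119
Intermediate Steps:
J = 0 (J = ((2 - 5) + 3)² = (-3 + 3)² = 0² = 0)
w(y) = (2 + y)/y (w(y) = (y + 2)/(y + 0) = (2 + y)/y)
(38 - 21)*(w(-1) - 1*(-8)) = (38 - 21)*((2 - 1)/(-1) - 1*(-8)) = 17*(-1*1 + 8) = 17*(-1 + 8) = 17*7 = 119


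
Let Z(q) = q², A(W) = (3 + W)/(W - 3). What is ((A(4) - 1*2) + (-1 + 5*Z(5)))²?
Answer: 16641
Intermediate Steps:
A(W) = (3 + W)/(-3 + W)
((A(4) - 1*2) + (-1 + 5*Z(5)))² = (((3 + 4)/(-3 + 4) - 1*2) + (-1 + 5*5²))² = ((7/1 - 2) + (-1 + 5*25))² = ((1*7 - 2) + (-1 + 125))² = ((7 - 2) + 124)² = (5 + 124)² = 129² = 16641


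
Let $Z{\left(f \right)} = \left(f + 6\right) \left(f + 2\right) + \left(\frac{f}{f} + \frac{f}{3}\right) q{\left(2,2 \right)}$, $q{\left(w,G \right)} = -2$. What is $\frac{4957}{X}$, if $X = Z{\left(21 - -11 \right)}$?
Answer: $\frac{14871}{3806} \approx 3.9073$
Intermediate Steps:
$Z{\left(f \right)} = -2 - \frac{2 f}{3} + \left(2 + f\right) \left(6 + f\right)$ ($Z{\left(f \right)} = \left(f + 6\right) \left(f + 2\right) + \left(\frac{f}{f} + \frac{f}{3}\right) \left(-2\right) = \left(6 + f\right) \left(2 + f\right) + \left(1 + f \frac{1}{3}\right) \left(-2\right) = \left(2 + f\right) \left(6 + f\right) + \left(1 + \frac{f}{3}\right) \left(-2\right) = \left(2 + f\right) \left(6 + f\right) - \left(2 + \frac{2 f}{3}\right) = -2 - \frac{2 f}{3} + \left(2 + f\right) \left(6 + f\right)$)
$X = \frac{3806}{3}$ ($X = 10 + \left(21 - -11\right)^{2} + \frac{22 \left(21 - -11\right)}{3} = 10 + \left(21 + 11\right)^{2} + \frac{22 \left(21 + 11\right)}{3} = 10 + 32^{2} + \frac{22}{3} \cdot 32 = 10 + 1024 + \frac{704}{3} = \frac{3806}{3} \approx 1268.7$)
$\frac{4957}{X} = \frac{4957}{\frac{3806}{3}} = 4957 \cdot \frac{3}{3806} = \frac{14871}{3806}$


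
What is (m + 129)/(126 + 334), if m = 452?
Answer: 581/460 ≈ 1.2630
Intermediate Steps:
(m + 129)/(126 + 334) = (452 + 129)/(126 + 334) = 581/460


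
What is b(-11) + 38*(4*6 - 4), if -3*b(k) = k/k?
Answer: 2279/3 ≈ 759.67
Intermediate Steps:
b(k) = -⅓ (b(k) = -k/(3*k) = -⅓*1 = -⅓)
b(-11) + 38*(4*6 - 4) = -⅓ + 38*(4*6 - 4) = -⅓ + 38*(24 - 4) = -⅓ + 38*20 = -⅓ + 760 = 2279/3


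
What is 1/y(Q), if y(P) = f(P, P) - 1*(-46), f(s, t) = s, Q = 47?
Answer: 1/93 ≈ 0.010753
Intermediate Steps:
y(P) = 46 + P (y(P) = P - 1*(-46) = P + 46 = 46 + P)
1/y(Q) = 1/(46 + 47) = 1/93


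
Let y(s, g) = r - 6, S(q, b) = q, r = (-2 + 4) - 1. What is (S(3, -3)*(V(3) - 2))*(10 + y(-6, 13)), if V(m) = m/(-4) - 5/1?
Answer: -465/4 ≈ -116.25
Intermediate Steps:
r = 1 (r = 2 - 1 = 1)
y(s, g) = -5 (y(s, g) = 1 - 6 = -5)
V(m) = -5 - m/4 (V(m) = m*(-1/4) - 5*1 = -m/4 - 5 = -5 - m/4)
(S(3, -3)*(V(3) - 2))*(10 + y(-6, 13)) = (3*((-5 - 1/4*3) - 2))*(10 - 5) = (3*((-5 - 3/4) - 2))*5 = (3*(-23/4 - 2))*5 = (3*(-31/4))*5 = -93/4*5 = -465/4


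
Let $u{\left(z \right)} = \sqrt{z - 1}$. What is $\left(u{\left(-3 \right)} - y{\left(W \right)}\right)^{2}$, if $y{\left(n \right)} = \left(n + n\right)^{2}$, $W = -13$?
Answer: $456972 - 2704 i \approx 4.5697 \cdot 10^{5} - 2704.0 i$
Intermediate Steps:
$y{\left(n \right)} = 4 n^{2}$ ($y{\left(n \right)} = \left(2 n\right)^{2} = 4 n^{2}$)
$u{\left(z \right)} = \sqrt{-1 + z}$
$\left(u{\left(-3 \right)} - y{\left(W \right)}\right)^{2} = \left(\sqrt{-1 - 3} - 4 \left(-13\right)^{2}\right)^{2} = \left(\sqrt{-4} - 4 \cdot 169\right)^{2} = \left(2 i - 676\right)^{2} = \left(-676 + 2 i\right)^{2}$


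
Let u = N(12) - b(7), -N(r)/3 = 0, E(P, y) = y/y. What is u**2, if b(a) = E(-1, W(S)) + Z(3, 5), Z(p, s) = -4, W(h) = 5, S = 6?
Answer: 9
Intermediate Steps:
E(P, y) = 1
N(r) = 0 (N(r) = -3*0 = 0)
b(a) = -3 (b(a) = 1 - 4 = -3)
u = 3 (u = 0 - 1*(-3) = 0 + 3 = 3)
u**2 = 3**2 = 9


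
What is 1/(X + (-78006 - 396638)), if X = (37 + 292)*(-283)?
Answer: -1/567751 ≈ -1.7613e-6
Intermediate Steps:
X = -93107 (X = 329*(-283) = -93107)
1/(X + (-78006 - 396638)) = 1/(-93107 + (-78006 - 396638)) = 1/(-93107 - 474644) = 1/(-567751) = -1/567751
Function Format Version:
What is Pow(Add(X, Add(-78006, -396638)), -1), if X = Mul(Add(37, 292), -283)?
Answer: Rational(-1, 567751) ≈ -1.7613e-6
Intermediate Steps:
X = -93107 (X = Mul(329, -283) = -93107)
Pow(Add(X, Add(-78006, -396638)), -1) = Pow(Add(-93107, Add(-78006, -396638)), -1) = Pow(Add(-93107, -474644), -1) = Pow(-567751, -1) = Rational(-1, 567751)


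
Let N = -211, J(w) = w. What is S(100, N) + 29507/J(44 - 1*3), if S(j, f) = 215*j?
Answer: 911007/41 ≈ 22220.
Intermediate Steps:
S(100, N) + 29507/J(44 - 1*3) = 215*100 + 29507/(44 - 1*3) = 21500 + 29507/(44 - 3) = 21500 + 29507/41 = 911007/41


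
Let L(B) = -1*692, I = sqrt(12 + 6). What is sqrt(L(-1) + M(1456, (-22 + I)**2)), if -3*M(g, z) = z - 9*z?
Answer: 2*sqrt(1455 - 792*sqrt(2))/3 ≈ 12.201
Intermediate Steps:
I = 3*sqrt(2) (I = sqrt(18) = 3*sqrt(2) ≈ 4.2426)
M(g, z) = 8*z/3 (M(g, z) = -(z - 9*z)/3 = -(-8)*z/3 = 8*z/3)
L(B) = -692
sqrt(L(-1) + M(1456, (-22 + I)**2)) = sqrt(-692 + 8*(-22 + 3*sqrt(2))**2/3)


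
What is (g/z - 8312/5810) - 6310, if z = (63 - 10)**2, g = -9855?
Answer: -51530817929/8160145 ≈ -6314.9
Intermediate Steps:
z = 2809 (z = 53**2 = 2809)
(g/z - 8312/5810) - 6310 = (-9855/2809 - 8312/5810) - 6310 = (-9855*1/2809 - 8312*1/5810) - 6310 = (-9855/2809 - 4156/2905) - 6310 = -40302979/8160145 - 6310 = -51530817929/8160145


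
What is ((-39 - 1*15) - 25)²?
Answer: 6241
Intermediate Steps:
((-39 - 1*15) - 25)² = ((-39 - 15) - 25)² = (-54 - 25)² = (-79)² = 6241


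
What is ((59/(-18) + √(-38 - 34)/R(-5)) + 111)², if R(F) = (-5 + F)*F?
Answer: 2349819793/202500 + 1939*I*√2/75 ≈ 11604.0 + 36.562*I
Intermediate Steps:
R(F) = F*(-5 + F)
((59/(-18) + √(-38 - 34)/R(-5)) + 111)² = ((59/(-18) + √(-38 - 34)/((-5*(-5 - 5)))) + 111)² = ((59*(-1/18) + √(-72)/((-5*(-10)))) + 111)² = ((-59/18 + (6*I*√2)/50) + 111)² = ((-59/18 + (6*I*√2)*(1/50)) + 111)² = ((-59/18 + 3*I*√2/25) + 111)² = (1939/18 + 3*I*√2/25)²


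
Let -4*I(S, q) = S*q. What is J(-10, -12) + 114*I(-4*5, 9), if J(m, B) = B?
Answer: 5118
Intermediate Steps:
I(S, q) = -S*q/4
J(-10, -12) + 114*I(-4*5, 9) = -12 + 114*(-¼*(-4*5)*9) = -12 + 114*(-¼*(-20)*9) = -12 + 114*45 = -12 + 5130 = 5118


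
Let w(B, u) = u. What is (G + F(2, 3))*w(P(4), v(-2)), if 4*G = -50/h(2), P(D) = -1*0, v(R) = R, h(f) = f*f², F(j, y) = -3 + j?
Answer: 41/8 ≈ 5.1250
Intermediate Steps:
h(f) = f³
P(D) = 0
G = -25/16 (G = (-50/(2³))/4 = (-50/8)/4 = (-50*⅛)/4 = (¼)*(-25/4) = -25/16 ≈ -1.5625)
(G + F(2, 3))*w(P(4), v(-2)) = (-25/16 + (-3 + 2))*(-2) = (-25/16 - 1)*(-2) = -41/16*(-2) = 41/8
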